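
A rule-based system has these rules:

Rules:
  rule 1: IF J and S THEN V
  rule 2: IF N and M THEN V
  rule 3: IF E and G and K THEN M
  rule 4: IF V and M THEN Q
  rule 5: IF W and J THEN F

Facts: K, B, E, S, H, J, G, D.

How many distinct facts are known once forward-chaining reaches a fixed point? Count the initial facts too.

Round 1: rule 1 [IF J and S THEN V]; rule 3 [IF E and G and K THEN M]. Adds V, M.
Round 2: rule 4 [IF V and M THEN Q]. Adds Q.
Closure: {B, D, E, G, H, J, K, M, Q, S, V} — 11 facts.

11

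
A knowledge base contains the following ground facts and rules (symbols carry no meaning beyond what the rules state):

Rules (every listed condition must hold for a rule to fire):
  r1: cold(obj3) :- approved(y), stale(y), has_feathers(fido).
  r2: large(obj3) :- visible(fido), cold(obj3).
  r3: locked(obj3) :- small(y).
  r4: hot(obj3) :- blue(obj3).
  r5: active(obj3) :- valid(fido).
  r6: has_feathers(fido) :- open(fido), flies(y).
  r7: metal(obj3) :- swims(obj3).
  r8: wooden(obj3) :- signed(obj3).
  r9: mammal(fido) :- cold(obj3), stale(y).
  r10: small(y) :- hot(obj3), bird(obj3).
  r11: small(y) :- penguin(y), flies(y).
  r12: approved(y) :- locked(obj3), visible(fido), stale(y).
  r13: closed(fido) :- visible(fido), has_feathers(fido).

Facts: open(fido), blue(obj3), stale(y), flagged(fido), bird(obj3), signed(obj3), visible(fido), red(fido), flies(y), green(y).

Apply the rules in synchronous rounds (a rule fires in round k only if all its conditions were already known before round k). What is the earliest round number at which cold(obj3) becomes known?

Round 1 fires r4, r6, r8, giving hot(obj3), has_feathers(fido), wooden(obj3).
Round 2 fires r10, r13, giving small(y), closed(fido).
Round 3 fires r3, giving locked(obj3).
Round 4 fires r12, giving approved(y).
Round 5 fires r1, giving cold(obj3).
cold(obj3) first appears in round 5.

5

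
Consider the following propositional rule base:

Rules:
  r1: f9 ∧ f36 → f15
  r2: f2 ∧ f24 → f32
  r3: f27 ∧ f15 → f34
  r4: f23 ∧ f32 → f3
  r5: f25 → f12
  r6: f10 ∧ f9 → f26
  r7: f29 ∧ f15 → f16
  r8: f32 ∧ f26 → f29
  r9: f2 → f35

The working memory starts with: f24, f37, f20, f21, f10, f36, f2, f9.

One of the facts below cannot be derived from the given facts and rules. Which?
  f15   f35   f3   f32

f3

Round 1 — r1, r2, r6, r9, derive f15, f32, f26, f35.
Round 2 — r8, derive f29.
Round 3 — r7, derive f16.
Derived: f35 (round 1), f32 (round 1), f15 (round 1). f3 never appears in any round.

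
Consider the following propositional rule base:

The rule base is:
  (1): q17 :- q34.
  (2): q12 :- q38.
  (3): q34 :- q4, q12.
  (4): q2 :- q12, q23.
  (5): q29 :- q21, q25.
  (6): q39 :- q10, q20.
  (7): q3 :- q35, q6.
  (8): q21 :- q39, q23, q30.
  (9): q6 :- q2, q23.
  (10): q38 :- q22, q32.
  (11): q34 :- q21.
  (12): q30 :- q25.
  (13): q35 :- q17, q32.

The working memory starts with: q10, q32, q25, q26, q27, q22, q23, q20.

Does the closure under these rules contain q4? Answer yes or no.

no

Round 1: (6) [q39 :- q10, q20.]; (10) [q38 :- q22, q32.]; (12) [q30 :- q25.]. New: q39, q38, q30.
Round 2: (2) [q12 :- q38.]; (8) [q21 :- q39, q23, q30.]. New: q12, q21.
Round 3: (4) [q2 :- q12, q23.]; (5) [q29 :- q21, q25.]; (11) [q34 :- q21.]. New: q2, q29, q34.
Round 4: (1) [q17 :- q34.]; (9) [q6 :- q2, q23.]. New: q17, q6.
Round 5: (13) [q35 :- q17, q32.]. New: q35.
Round 6: (7) [q3 :- q35, q6.]. New: q3.
Fixed point reached. No rule has q4 as a consequent, and it is not given.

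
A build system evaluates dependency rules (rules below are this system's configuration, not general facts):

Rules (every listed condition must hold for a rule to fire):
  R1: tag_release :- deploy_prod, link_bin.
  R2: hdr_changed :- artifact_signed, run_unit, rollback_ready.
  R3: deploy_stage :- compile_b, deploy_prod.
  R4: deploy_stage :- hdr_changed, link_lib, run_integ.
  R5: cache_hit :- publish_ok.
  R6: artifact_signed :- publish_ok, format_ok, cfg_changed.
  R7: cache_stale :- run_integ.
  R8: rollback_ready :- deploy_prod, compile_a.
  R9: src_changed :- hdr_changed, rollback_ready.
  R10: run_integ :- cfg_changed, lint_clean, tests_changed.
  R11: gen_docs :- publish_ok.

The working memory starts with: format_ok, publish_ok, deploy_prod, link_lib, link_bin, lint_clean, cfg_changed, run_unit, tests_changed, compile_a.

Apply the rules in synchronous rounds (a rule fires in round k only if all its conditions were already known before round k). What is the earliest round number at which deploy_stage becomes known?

3

Round 1 — R1, R5, R6, R8, R10, R11, derive tag_release, cache_hit, artifact_signed, rollback_ready, run_integ, gen_docs.
Round 2 — R2, R7, derive hdr_changed, cache_stale.
Round 3 — R4, R9, derive deploy_stage, src_changed.
deploy_stage first appears in round 3.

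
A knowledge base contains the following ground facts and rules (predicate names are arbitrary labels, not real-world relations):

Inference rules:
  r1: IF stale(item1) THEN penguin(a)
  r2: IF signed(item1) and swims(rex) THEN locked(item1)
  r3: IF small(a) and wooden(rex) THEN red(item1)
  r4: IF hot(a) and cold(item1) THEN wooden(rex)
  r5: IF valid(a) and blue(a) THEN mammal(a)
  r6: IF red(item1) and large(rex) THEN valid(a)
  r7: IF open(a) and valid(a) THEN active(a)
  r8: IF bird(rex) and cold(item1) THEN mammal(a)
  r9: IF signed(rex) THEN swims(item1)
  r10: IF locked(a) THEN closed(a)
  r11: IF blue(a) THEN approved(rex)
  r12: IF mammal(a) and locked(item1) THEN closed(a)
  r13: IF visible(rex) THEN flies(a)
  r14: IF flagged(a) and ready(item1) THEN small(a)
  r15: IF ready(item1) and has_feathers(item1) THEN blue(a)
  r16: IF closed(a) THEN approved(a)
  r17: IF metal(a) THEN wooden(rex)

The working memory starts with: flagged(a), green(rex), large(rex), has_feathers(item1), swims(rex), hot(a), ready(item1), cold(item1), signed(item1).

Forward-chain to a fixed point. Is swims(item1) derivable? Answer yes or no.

no

Round 1: r2 [IF signed(item1) and swims(rex) THEN locked(item1)]; r4 [IF hot(a) and cold(item1) THEN wooden(rex)]; r14 [IF flagged(a) and ready(item1) THEN small(a)]; r15 [IF ready(item1) and has_feathers(item1) THEN blue(a)]. New: locked(item1), wooden(rex), small(a), blue(a).
Round 2: r3 [IF small(a) and wooden(rex) THEN red(item1)]; r11 [IF blue(a) THEN approved(rex)]. New: red(item1), approved(rex).
Round 3: r6 [IF red(item1) and large(rex) THEN valid(a)]. New: valid(a).
Round 4: r5 [IF valid(a) and blue(a) THEN mammal(a)]. New: mammal(a).
Round 5: r12 [IF mammal(a) and locked(item1) THEN closed(a)]. New: closed(a).
Round 6: r16 [IF closed(a) THEN approved(a)]. New: approved(a).
Fixed point reached. swims(item1) is concluded only by r9; r9 needs signed(rex) (never derived).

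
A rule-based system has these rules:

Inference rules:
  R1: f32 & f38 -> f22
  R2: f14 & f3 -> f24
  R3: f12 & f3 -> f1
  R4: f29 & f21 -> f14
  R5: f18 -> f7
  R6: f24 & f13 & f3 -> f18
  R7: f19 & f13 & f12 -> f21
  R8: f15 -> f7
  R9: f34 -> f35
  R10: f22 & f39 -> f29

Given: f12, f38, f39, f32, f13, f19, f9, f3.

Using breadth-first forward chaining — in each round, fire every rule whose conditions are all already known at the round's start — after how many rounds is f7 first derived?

6

Round 1 — R1, R3, R7, derive f22, f1, f21.
Round 2 — R10, derive f29.
Round 3 — R4, derive f14.
Round 4 — R2, derive f24.
Round 5 — R6, derive f18.
Round 6 — R5, derive f7.
f7 first appears in round 6.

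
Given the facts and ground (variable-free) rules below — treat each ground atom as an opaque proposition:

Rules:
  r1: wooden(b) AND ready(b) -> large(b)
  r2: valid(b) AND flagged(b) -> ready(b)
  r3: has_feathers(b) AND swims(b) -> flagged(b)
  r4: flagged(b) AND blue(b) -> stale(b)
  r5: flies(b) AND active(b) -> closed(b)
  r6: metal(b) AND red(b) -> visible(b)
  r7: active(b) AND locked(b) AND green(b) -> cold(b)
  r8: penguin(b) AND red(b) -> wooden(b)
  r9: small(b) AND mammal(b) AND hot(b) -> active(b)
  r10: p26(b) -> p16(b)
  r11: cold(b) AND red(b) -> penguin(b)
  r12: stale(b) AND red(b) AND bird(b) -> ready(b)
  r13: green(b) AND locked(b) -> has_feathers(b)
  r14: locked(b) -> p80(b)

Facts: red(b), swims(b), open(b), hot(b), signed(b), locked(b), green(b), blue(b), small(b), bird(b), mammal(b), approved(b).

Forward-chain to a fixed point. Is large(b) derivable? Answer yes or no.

yes

Round 1: r9 [small(b) AND mammal(b) AND hot(b) -> active(b)]; r13 [green(b) AND locked(b) -> has_feathers(b)]; r14 [locked(b) -> p80(b)]. Adds active(b), has_feathers(b), p80(b).
Round 2: r3 [has_feathers(b) AND swims(b) -> flagged(b)]; r7 [active(b) AND locked(b) AND green(b) -> cold(b)]. Adds flagged(b), cold(b).
Round 3: r4 [flagged(b) AND blue(b) -> stale(b)]; r11 [cold(b) AND red(b) -> penguin(b)]. Adds stale(b), penguin(b).
Round 4: r8 [penguin(b) AND red(b) -> wooden(b)]; r12 [stale(b) AND red(b) AND bird(b) -> ready(b)]. Adds wooden(b), ready(b).
Round 5: r1 [wooden(b) AND ready(b) -> large(b)]. Adds large(b).
large(b) appears in round 5, so it is derivable.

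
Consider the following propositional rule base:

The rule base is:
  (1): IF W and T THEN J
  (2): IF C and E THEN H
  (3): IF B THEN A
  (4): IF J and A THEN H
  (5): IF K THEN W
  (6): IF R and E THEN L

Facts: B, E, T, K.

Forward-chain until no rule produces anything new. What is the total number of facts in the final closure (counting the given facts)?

8

[1] (3) [IF B THEN A]; (5) [IF K THEN W]. ⇒ new: A, W.
[2] (1) [IF W and T THEN J]. ⇒ new: J.
[3] (4) [IF J and A THEN H]. ⇒ new: H.
Closure: {A, B, E, H, J, K, T, W} — 8 facts.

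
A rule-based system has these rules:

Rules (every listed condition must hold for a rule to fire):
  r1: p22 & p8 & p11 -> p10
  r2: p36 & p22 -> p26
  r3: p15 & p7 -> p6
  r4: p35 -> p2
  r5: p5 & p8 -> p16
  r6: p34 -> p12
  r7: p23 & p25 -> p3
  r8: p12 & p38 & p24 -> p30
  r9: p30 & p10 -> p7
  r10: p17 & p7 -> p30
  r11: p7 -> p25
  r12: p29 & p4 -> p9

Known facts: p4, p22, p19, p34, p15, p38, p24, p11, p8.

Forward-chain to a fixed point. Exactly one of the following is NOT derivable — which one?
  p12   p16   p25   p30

Round 1 — r1, r6, derive p10, p12.
Round 2 — r8, derive p30.
Round 3 — r9, derive p7.
Round 4 — r3, r11, derive p6, p25.
Derived: p25 (round 4), p30 (round 2), p12 (round 1). p16 never appears in any round.

p16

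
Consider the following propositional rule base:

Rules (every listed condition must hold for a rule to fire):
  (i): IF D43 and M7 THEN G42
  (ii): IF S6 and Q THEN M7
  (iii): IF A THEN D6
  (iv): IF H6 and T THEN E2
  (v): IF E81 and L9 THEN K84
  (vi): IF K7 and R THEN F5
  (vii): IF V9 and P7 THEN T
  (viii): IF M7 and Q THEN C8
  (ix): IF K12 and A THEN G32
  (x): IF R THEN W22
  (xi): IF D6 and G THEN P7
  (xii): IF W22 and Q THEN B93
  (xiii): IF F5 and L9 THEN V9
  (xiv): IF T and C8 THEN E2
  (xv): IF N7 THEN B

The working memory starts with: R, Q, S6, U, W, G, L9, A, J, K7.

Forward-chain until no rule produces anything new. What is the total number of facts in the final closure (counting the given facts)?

Round 1: (ii) [IF S6 and Q THEN M7]; (iii) [IF A THEN D6]; (vi) [IF K7 and R THEN F5]; (x) [IF R THEN W22]. Adds M7, D6, F5, W22.
Round 2: (viii) [IF M7 and Q THEN C8]; (xi) [IF D6 and G THEN P7]; (xii) [IF W22 and Q THEN B93]; (xiii) [IF F5 and L9 THEN V9]. Adds C8, P7, B93, V9.
Round 3: (vii) [IF V9 and P7 THEN T]. Adds T.
Round 4: (xiv) [IF T and C8 THEN E2]. Adds E2.
Closure: {A, B93, C8, D6, E2, F5, G, J, K7, L9, M7, P7, Q, R, S6, T, U, V9, W, W22} — 20 facts.

20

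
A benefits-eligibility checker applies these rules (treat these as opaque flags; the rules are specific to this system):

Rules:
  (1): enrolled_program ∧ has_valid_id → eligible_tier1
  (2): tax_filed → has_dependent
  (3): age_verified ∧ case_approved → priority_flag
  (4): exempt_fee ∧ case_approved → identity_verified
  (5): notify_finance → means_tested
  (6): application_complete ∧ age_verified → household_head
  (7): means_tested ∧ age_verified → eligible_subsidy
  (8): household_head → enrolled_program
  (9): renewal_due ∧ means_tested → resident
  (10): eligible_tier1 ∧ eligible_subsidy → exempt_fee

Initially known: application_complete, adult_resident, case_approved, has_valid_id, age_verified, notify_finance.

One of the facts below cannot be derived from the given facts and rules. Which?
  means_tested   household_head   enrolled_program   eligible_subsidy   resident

Round 1: (3) [age_verified ∧ case_approved → priority_flag]; (5) [notify_finance → means_tested]; (6) [application_complete ∧ age_verified → household_head]. Adds priority_flag, means_tested, household_head.
Round 2: (7) [means_tested ∧ age_verified → eligible_subsidy]; (8) [household_head → enrolled_program]. Adds eligible_subsidy, enrolled_program.
Round 3: (1) [enrolled_program ∧ has_valid_id → eligible_tier1]. Adds eligible_tier1.
Round 4: (10) [eligible_tier1 ∧ eligible_subsidy → exempt_fee]. Adds exempt_fee.
Round 5: (4) [exempt_fee ∧ case_approved → identity_verified]. Adds identity_verified.
Derived: enrolled_program (round 2), household_head (round 1), means_tested (round 1), eligible_subsidy (round 2). resident never appears in any round.

resident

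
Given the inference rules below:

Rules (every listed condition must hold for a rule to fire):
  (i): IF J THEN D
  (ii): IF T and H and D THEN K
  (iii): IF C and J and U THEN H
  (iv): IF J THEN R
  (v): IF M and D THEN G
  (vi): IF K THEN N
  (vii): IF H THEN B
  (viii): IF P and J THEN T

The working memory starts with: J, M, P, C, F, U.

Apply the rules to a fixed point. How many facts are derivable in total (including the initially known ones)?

14

[1] (i) [IF J THEN D]; (iii) [IF C and J and U THEN H]; (iv) [IF J THEN R]; (viii) [IF P and J THEN T]. ⇒ new: D, H, R, T.
[2] (ii) [IF T and H and D THEN K]; (v) [IF M and D THEN G]; (vii) [IF H THEN B]. ⇒ new: K, G, B.
[3] (vi) [IF K THEN N]. ⇒ new: N.
Closure: {B, C, D, F, G, H, J, K, M, N, P, R, T, U} — 14 facts.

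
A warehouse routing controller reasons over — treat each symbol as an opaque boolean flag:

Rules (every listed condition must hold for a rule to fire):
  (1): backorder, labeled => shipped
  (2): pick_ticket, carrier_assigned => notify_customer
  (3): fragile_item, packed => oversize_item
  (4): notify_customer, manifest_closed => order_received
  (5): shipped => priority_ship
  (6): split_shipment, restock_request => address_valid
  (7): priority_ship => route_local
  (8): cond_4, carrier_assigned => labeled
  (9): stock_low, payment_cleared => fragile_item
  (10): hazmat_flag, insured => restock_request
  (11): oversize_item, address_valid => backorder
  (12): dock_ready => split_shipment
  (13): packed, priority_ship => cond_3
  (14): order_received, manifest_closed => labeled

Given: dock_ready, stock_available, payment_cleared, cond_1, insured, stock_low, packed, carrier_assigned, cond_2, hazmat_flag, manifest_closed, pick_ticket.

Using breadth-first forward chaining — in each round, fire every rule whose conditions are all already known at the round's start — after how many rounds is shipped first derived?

4

Round 1 fires (2), (9), (10), (12), giving notify_customer, fragile_item, restock_request, split_shipment.
Round 2 fires (3), (4), (6), giving oversize_item, order_received, address_valid.
Round 3 fires (11), (14), giving backorder, labeled.
Round 4 fires (1), giving shipped.
shipped first appears in round 4.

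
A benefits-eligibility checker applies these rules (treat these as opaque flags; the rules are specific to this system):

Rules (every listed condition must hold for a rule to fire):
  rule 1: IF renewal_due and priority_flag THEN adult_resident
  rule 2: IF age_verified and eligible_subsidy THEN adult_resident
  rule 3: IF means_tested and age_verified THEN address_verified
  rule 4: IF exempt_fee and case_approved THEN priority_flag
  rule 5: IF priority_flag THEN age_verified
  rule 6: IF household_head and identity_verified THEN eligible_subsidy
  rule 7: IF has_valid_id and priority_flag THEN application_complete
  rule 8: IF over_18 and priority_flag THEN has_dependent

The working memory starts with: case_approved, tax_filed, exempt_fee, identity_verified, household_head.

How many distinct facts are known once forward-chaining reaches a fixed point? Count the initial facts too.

Round 1 — rule 4, rule 6, derive priority_flag, eligible_subsidy.
Round 2 — rule 5, derive age_verified.
Round 3 — rule 2, derive adult_resident.
Closure: {adult_resident, age_verified, case_approved, eligible_subsidy, exempt_fee, household_head, identity_verified, priority_flag, tax_filed} — 9 facts.

9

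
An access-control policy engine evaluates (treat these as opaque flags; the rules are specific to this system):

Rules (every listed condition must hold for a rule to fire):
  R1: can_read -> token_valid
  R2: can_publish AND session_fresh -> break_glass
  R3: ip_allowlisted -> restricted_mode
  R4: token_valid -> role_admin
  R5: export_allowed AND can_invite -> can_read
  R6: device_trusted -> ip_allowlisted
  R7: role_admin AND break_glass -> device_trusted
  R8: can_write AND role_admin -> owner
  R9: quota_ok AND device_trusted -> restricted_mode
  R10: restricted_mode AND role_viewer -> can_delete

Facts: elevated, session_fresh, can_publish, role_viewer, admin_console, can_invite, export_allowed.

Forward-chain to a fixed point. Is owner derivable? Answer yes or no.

Round 1: R2 [can_publish AND session_fresh -> break_glass]; R5 [export_allowed AND can_invite -> can_read]. Adds break_glass, can_read.
Round 2: R1 [can_read -> token_valid]. Adds token_valid.
Round 3: R4 [token_valid -> role_admin]. Adds role_admin.
Round 4: R7 [role_admin AND break_glass -> device_trusted]. Adds device_trusted.
Round 5: R6 [device_trusted -> ip_allowlisted]. Adds ip_allowlisted.
Round 6: R3 [ip_allowlisted -> restricted_mode]. Adds restricted_mode.
Round 7: R10 [restricted_mode AND role_viewer -> can_delete]. Adds can_delete.
Fixed point reached. owner is concluded only by R8; R8 needs can_write (never derived).

no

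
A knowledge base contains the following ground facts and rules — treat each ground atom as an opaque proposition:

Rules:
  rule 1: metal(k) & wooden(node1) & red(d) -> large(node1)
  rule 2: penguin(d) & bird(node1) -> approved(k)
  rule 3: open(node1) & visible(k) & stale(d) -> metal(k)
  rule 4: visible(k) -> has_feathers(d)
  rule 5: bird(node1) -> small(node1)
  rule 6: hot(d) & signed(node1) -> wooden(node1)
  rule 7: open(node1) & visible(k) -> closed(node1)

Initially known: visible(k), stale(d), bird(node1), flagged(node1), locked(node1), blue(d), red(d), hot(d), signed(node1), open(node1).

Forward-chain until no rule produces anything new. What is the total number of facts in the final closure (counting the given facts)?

16

Round 1: rule 3 [open(node1) & visible(k) & stale(d) -> metal(k)]; rule 4 [visible(k) -> has_feathers(d)]; rule 5 [bird(node1) -> small(node1)]; rule 6 [hot(d) & signed(node1) -> wooden(node1)]; rule 7 [open(node1) & visible(k) -> closed(node1)]. Adds metal(k), has_feathers(d), small(node1), wooden(node1), closed(node1).
Round 2: rule 1 [metal(k) & wooden(node1) & red(d) -> large(node1)]. Adds large(node1).
Closure: {bird(node1), blue(d), closed(node1), flagged(node1), has_feathers(d), hot(d), large(node1), locked(node1), metal(k), open(node1), red(d), signed(node1), small(node1), stale(d), visible(k), wooden(node1)} — 16 facts.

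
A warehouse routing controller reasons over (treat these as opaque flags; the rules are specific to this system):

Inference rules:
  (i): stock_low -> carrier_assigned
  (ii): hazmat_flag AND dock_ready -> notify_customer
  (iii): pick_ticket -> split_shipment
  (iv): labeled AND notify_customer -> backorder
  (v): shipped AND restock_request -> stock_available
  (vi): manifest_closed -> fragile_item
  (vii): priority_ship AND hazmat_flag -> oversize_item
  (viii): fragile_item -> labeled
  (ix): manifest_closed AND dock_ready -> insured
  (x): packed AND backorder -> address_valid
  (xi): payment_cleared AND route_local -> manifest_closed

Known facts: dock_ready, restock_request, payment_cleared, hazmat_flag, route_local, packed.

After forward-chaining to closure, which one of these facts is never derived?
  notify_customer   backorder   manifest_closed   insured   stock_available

Round 1: (ii) [hazmat_flag AND dock_ready -> notify_customer]; (xi) [payment_cleared AND route_local -> manifest_closed]. Adds notify_customer, manifest_closed.
Round 2: (vi) [manifest_closed -> fragile_item]; (ix) [manifest_closed AND dock_ready -> insured]. Adds fragile_item, insured.
Round 3: (viii) [fragile_item -> labeled]. Adds labeled.
Round 4: (iv) [labeled AND notify_customer -> backorder]. Adds backorder.
Round 5: (x) [packed AND backorder -> address_valid]. Adds address_valid.
Derived: manifest_closed (round 1), backorder (round 4), insured (round 2), notify_customer (round 1). stock_available never appears in any round.

stock_available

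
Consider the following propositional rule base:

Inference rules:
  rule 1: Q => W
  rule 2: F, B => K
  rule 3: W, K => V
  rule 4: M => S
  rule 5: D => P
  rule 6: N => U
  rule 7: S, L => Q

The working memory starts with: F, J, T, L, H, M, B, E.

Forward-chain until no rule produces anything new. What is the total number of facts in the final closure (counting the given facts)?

Round 1 — rule 2, rule 4, derive K, S.
Round 2 — rule 7, derive Q.
Round 3 — rule 1, derive W.
Round 4 — rule 3, derive V.
Closure: {B, E, F, H, J, K, L, M, Q, S, T, V, W} — 13 facts.

13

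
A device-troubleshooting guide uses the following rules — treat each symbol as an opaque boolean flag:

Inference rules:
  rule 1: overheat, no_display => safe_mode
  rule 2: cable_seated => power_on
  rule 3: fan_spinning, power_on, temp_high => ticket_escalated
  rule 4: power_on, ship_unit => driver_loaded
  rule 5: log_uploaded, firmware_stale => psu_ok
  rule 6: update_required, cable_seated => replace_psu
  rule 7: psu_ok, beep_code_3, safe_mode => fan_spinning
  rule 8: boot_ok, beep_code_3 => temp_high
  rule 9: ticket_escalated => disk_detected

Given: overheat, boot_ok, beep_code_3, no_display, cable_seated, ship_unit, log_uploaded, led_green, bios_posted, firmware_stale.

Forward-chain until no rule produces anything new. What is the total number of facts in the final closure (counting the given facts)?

[1] rule 1 [overheat, no_display => safe_mode]; rule 2 [cable_seated => power_on]; rule 5 [log_uploaded, firmware_stale => psu_ok]; rule 8 [boot_ok, beep_code_3 => temp_high]. ⇒ new: safe_mode, power_on, psu_ok, temp_high.
[2] rule 4 [power_on, ship_unit => driver_loaded]; rule 7 [psu_ok, beep_code_3, safe_mode => fan_spinning]. ⇒ new: driver_loaded, fan_spinning.
[3] rule 3 [fan_spinning, power_on, temp_high => ticket_escalated]. ⇒ new: ticket_escalated.
[4] rule 9 [ticket_escalated => disk_detected]. ⇒ new: disk_detected.
Closure: {beep_code_3, bios_posted, boot_ok, cable_seated, disk_detected, driver_loaded, fan_spinning, firmware_stale, led_green, log_uploaded, no_display, overheat, power_on, psu_ok, safe_mode, ship_unit, temp_high, ticket_escalated} — 18 facts.

18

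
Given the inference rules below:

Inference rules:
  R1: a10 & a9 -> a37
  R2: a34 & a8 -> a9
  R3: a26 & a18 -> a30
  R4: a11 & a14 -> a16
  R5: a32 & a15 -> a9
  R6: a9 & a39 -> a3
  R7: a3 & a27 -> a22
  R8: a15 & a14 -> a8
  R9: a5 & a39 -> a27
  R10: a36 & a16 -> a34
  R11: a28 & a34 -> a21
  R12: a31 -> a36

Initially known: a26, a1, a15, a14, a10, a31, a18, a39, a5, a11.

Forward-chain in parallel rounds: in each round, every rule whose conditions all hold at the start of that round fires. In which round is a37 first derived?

4

Round 1 — R3, R4, R8, R9, R12, derive a30, a16, a8, a27, a36.
Round 2 — R10, derive a34.
Round 3 — R2, derive a9.
Round 4 — R1, R6, derive a37, a3.
a37 first appears in round 4.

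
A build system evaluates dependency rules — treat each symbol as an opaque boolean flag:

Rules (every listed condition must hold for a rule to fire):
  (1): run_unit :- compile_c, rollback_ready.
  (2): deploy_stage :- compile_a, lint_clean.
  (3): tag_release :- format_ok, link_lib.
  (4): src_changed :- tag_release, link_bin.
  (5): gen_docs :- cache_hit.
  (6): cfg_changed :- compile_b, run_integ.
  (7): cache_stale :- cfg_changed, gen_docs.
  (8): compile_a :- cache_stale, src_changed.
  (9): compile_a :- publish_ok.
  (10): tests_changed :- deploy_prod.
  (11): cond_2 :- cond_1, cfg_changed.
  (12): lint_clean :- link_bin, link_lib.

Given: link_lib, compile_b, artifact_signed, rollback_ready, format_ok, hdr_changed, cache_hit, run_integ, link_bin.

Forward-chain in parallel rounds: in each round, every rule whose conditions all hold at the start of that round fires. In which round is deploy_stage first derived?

4

Round 1: (3) [tag_release :- format_ok, link_lib.]; (5) [gen_docs :- cache_hit.]; (6) [cfg_changed :- compile_b, run_integ.]; (12) [lint_clean :- link_bin, link_lib.]. New: tag_release, gen_docs, cfg_changed, lint_clean.
Round 2: (4) [src_changed :- tag_release, link_bin.]; (7) [cache_stale :- cfg_changed, gen_docs.]. New: src_changed, cache_stale.
Round 3: (8) [compile_a :- cache_stale, src_changed.]. New: compile_a.
Round 4: (2) [deploy_stage :- compile_a, lint_clean.]. New: deploy_stage.
deploy_stage first appears in round 4.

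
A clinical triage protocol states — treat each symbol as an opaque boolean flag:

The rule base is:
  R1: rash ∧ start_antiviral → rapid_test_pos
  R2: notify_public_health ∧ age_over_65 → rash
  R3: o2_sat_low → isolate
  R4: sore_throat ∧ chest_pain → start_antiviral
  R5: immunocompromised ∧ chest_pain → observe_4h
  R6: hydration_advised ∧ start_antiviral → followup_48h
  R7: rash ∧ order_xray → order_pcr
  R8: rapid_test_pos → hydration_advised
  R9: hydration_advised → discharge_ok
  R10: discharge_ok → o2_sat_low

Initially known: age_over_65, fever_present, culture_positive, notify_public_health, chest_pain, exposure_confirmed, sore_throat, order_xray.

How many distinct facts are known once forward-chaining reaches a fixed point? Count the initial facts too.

Round 1 fires R2, R4, giving rash, start_antiviral.
Round 2 fires R1, R7, giving rapid_test_pos, order_pcr.
Round 3 fires R8, giving hydration_advised.
Round 4 fires R6, R9, giving followup_48h, discharge_ok.
Round 5 fires R10, giving o2_sat_low.
Round 6 fires R3, giving isolate.
Closure: {age_over_65, chest_pain, culture_positive, discharge_ok, exposure_confirmed, fever_present, followup_48h, hydration_advised, isolate, notify_public_health, o2_sat_low, order_pcr, order_xray, rapid_test_pos, rash, sore_throat, start_antiviral} — 17 facts.

17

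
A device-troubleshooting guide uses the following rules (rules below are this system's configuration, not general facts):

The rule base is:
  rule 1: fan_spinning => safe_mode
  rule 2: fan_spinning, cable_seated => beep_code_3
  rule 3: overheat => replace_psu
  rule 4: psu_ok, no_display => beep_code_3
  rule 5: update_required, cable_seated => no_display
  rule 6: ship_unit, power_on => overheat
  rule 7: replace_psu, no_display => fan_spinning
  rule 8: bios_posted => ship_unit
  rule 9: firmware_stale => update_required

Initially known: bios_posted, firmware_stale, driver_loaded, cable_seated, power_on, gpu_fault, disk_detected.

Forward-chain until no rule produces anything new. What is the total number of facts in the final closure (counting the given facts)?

15

Round 1: rule 8 [bios_posted => ship_unit]; rule 9 [firmware_stale => update_required]. New: ship_unit, update_required.
Round 2: rule 5 [update_required, cable_seated => no_display]; rule 6 [ship_unit, power_on => overheat]. New: no_display, overheat.
Round 3: rule 3 [overheat => replace_psu]. New: replace_psu.
Round 4: rule 7 [replace_psu, no_display => fan_spinning]. New: fan_spinning.
Round 5: rule 1 [fan_spinning => safe_mode]; rule 2 [fan_spinning, cable_seated => beep_code_3]. New: safe_mode, beep_code_3.
Closure: {beep_code_3, bios_posted, cable_seated, disk_detected, driver_loaded, fan_spinning, firmware_stale, gpu_fault, no_display, overheat, power_on, replace_psu, safe_mode, ship_unit, update_required} — 15 facts.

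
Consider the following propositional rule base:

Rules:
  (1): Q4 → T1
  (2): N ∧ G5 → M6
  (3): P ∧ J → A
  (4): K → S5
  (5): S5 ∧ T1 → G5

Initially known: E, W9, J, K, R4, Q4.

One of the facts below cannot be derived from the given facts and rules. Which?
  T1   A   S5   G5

[1] (1) [Q4 → T1]; (4) [K → S5]. ⇒ new: T1, S5.
[2] (5) [S5 ∧ T1 → G5]. ⇒ new: G5.
Derived: G5 (round 2), S5 (round 1), T1 (round 1). A never appears in any round.

A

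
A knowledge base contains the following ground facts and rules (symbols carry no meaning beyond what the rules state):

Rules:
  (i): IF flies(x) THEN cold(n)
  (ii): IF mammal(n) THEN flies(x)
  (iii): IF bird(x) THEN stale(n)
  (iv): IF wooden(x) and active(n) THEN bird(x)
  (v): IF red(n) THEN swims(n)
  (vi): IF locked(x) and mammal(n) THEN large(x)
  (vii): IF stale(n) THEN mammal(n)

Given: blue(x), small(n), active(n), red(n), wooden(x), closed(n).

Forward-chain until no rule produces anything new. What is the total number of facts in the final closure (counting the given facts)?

12

Round 1: (iv) [IF wooden(x) and active(n) THEN bird(x)]; (v) [IF red(n) THEN swims(n)]. New: bird(x), swims(n).
Round 2: (iii) [IF bird(x) THEN stale(n)]. New: stale(n).
Round 3: (vii) [IF stale(n) THEN mammal(n)]. New: mammal(n).
Round 4: (ii) [IF mammal(n) THEN flies(x)]. New: flies(x).
Round 5: (i) [IF flies(x) THEN cold(n)]. New: cold(n).
Closure: {active(n), bird(x), blue(x), closed(n), cold(n), flies(x), mammal(n), red(n), small(n), stale(n), swims(n), wooden(x)} — 12 facts.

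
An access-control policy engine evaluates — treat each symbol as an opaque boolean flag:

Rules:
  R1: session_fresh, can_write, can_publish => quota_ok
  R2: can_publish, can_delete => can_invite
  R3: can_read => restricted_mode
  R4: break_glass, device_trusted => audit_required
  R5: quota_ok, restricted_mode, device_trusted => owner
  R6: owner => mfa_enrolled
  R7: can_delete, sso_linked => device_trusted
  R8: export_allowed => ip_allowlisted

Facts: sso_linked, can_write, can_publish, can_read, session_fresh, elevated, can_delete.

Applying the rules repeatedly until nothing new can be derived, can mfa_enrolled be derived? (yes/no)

Round 1: R1 [session_fresh, can_write, can_publish => quota_ok]; R2 [can_publish, can_delete => can_invite]; R3 [can_read => restricted_mode]; R7 [can_delete, sso_linked => device_trusted]. Adds quota_ok, can_invite, restricted_mode, device_trusted.
Round 2: R5 [quota_ok, restricted_mode, device_trusted => owner]. Adds owner.
Round 3: R6 [owner => mfa_enrolled]. Adds mfa_enrolled.
mfa_enrolled appears in round 3, so it is derivable.

yes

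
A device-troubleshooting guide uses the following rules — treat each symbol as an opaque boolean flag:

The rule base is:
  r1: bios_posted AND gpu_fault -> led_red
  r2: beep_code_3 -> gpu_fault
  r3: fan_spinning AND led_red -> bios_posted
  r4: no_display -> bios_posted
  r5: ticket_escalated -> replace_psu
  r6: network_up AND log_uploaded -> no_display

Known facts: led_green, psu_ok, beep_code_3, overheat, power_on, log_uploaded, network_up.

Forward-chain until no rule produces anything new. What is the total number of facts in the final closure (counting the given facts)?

Round 1: r2 [beep_code_3 -> gpu_fault]; r6 [network_up AND log_uploaded -> no_display]. Adds gpu_fault, no_display.
Round 2: r4 [no_display -> bios_posted]. Adds bios_posted.
Round 3: r1 [bios_posted AND gpu_fault -> led_red]. Adds led_red.
Closure: {beep_code_3, bios_posted, gpu_fault, led_green, led_red, log_uploaded, network_up, no_display, overheat, power_on, psu_ok} — 11 facts.

11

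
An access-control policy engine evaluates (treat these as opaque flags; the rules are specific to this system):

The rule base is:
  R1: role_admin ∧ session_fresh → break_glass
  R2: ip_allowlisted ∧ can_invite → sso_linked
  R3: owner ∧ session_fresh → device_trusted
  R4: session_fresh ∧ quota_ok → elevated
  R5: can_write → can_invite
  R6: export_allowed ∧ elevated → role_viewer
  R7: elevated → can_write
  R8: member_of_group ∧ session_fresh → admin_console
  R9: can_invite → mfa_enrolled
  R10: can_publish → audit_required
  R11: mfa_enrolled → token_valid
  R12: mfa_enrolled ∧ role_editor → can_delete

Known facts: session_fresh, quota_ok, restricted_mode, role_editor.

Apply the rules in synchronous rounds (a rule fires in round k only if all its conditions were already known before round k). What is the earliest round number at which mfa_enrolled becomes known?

Round 1 — R4, derive elevated.
Round 2 — R7, derive can_write.
Round 3 — R5, derive can_invite.
Round 4 — R9, derive mfa_enrolled.
mfa_enrolled first appears in round 4.

4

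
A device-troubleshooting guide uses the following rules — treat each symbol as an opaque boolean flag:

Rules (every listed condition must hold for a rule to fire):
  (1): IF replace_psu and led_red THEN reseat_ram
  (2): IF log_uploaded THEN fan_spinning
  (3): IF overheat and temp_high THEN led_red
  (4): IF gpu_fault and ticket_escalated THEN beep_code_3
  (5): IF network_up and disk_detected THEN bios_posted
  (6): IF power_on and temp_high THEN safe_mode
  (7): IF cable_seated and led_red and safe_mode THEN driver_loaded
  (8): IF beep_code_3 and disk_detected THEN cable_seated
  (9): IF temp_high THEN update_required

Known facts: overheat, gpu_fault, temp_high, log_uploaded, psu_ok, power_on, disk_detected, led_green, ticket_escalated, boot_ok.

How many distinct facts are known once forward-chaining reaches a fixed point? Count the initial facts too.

Round 1 — (2), (3), (4), (6), (9), derive fan_spinning, led_red, beep_code_3, safe_mode, update_required.
Round 2 — (8), derive cable_seated.
Round 3 — (7), derive driver_loaded.
Closure: {beep_code_3, boot_ok, cable_seated, disk_detected, driver_loaded, fan_spinning, gpu_fault, led_green, led_red, log_uploaded, overheat, power_on, psu_ok, safe_mode, temp_high, ticket_escalated, update_required} — 17 facts.

17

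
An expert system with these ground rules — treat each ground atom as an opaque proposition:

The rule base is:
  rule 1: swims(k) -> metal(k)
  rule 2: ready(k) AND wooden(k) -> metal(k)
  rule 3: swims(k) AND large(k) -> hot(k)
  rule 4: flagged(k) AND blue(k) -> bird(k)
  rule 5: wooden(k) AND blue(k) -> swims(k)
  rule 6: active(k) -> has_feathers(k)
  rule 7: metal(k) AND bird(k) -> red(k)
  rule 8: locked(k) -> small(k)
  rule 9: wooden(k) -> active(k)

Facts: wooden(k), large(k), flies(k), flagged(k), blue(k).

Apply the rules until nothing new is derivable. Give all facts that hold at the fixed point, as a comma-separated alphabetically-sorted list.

active(k), bird(k), blue(k), flagged(k), flies(k), has_feathers(k), hot(k), large(k), metal(k), red(k), swims(k), wooden(k)

Round 1: rule 4 [flagged(k) AND blue(k) -> bird(k)]; rule 5 [wooden(k) AND blue(k) -> swims(k)]; rule 9 [wooden(k) -> active(k)]. Adds bird(k), swims(k), active(k).
Round 2: rule 1 [swims(k) -> metal(k)]; rule 3 [swims(k) AND large(k) -> hot(k)]; rule 6 [active(k) -> has_feathers(k)]. Adds metal(k), hot(k), has_feathers(k).
Round 3: rule 7 [metal(k) AND bird(k) -> red(k)]. Adds red(k).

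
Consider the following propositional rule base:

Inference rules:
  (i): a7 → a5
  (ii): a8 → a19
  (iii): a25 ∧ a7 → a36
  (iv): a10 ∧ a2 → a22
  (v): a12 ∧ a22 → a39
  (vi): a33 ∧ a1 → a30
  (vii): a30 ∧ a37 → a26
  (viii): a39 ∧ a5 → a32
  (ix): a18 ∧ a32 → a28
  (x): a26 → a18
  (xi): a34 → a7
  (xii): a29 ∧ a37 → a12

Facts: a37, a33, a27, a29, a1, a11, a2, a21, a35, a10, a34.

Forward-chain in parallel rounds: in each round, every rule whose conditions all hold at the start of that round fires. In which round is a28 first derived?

Round 1 — (iv), (vi), (xi), (xii), derive a22, a30, a7, a12.
Round 2 — (i), (v), (vii), derive a5, a39, a26.
Round 3 — (viii), (x), derive a32, a18.
Round 4 — (ix), derive a28.
a28 first appears in round 4.

4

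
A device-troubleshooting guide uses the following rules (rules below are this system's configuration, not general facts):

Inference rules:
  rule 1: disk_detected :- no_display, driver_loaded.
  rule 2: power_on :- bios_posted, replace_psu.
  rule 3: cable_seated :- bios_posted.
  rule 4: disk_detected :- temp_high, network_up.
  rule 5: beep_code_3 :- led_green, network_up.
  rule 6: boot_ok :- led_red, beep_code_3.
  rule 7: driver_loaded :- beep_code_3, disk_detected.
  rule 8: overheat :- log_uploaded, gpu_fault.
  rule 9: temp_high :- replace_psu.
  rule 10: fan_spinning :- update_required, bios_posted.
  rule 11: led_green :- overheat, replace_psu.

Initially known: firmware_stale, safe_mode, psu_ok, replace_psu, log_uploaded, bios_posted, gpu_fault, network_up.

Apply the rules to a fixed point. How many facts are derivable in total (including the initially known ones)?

16

Round 1 — rule 2, rule 3, rule 8, rule 9, derive power_on, cable_seated, overheat, temp_high.
Round 2 — rule 4, rule 11, derive disk_detected, led_green.
Round 3 — rule 5, derive beep_code_3.
Round 4 — rule 7, derive driver_loaded.
Closure: {beep_code_3, bios_posted, cable_seated, disk_detected, driver_loaded, firmware_stale, gpu_fault, led_green, log_uploaded, network_up, overheat, power_on, psu_ok, replace_psu, safe_mode, temp_high} — 16 facts.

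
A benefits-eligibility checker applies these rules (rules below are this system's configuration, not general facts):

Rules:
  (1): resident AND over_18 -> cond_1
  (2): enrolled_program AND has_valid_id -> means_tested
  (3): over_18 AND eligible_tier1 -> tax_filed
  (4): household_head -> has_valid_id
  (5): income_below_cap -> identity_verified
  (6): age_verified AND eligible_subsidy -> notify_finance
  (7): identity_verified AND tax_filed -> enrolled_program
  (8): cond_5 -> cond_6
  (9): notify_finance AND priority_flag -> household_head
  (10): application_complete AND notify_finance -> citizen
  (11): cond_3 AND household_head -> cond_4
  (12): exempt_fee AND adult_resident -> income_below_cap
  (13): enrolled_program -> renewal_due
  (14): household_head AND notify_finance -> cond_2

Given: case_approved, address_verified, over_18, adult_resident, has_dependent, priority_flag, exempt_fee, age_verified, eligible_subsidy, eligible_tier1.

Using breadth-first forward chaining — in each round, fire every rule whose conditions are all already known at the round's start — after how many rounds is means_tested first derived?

Round 1: (3) [over_18 AND eligible_tier1 -> tax_filed]; (6) [age_verified AND eligible_subsidy -> notify_finance]; (12) [exempt_fee AND adult_resident -> income_below_cap]. Adds tax_filed, notify_finance, income_below_cap.
Round 2: (5) [income_below_cap -> identity_verified]; (9) [notify_finance AND priority_flag -> household_head]. Adds identity_verified, household_head.
Round 3: (4) [household_head -> has_valid_id]; (7) [identity_verified AND tax_filed -> enrolled_program]; (14) [household_head AND notify_finance -> cond_2]. Adds has_valid_id, enrolled_program, cond_2.
Round 4: (2) [enrolled_program AND has_valid_id -> means_tested]; (13) [enrolled_program -> renewal_due]. Adds means_tested, renewal_due.
means_tested first appears in round 4.

4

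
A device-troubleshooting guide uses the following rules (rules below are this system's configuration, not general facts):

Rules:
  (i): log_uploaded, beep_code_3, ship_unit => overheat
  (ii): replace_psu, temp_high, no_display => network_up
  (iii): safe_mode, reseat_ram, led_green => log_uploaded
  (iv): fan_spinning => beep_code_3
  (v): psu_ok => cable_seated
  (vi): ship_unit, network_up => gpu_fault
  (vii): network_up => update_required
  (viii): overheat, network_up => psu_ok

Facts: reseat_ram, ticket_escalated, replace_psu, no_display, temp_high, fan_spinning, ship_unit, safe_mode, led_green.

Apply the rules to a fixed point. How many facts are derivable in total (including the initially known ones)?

17

Round 1 fires (ii), (iii), (iv), giving network_up, log_uploaded, beep_code_3.
Round 2 fires (i), (vi), (vii), giving overheat, gpu_fault, update_required.
Round 3 fires (viii), giving psu_ok.
Round 4 fires (v), giving cable_seated.
Closure: {beep_code_3, cable_seated, fan_spinning, gpu_fault, led_green, log_uploaded, network_up, no_display, overheat, psu_ok, replace_psu, reseat_ram, safe_mode, ship_unit, temp_high, ticket_escalated, update_required} — 17 facts.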